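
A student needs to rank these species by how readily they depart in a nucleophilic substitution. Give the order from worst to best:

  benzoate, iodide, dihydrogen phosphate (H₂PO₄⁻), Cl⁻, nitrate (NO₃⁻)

benzoate < dihydrogen phosphate (H₂PO₄⁻) < nitrate (NO₃⁻) < Cl⁻ < iodide

Rank by basicity of the departing species: weakest base leaves most easily.
iodide: pKₐ(HI) ≈ -10 — large, highly polarisable; very weak base
Cl⁻: pKₐ(HCl) ≈ -7 — moderately weak base
nitrate (NO₃⁻): pKₐ(HNO₃) ≈ -1.3
dihydrogen phosphate (H₂PO₄⁻): pKₐ(H₃PO₄) ≈ 2.1
benzoate: pKₐ(C₆H₅COOH) ≈ 4.2 — aryl carboxylate
Reversing gives the worst-to-best order requested.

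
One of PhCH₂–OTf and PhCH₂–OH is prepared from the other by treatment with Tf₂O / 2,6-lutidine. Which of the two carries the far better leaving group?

PhCH₂–OTf

From PhCH₂–OH the departing group would be OH⁻ (pKₐ(H₂O) ≈ 15.7). Strong base; essentially never leaves without prior activation.
From PhCH₂–OTf the leaving group is OTf⁻ (pKₐ(CF₃SO₃H (triflic acid)) ≈ -14). Charge spread over three oxygens and a CF₃ group; the premier leaving group in synthesis.
Treatment with Tf₂O / 2,6-lutidine works by converting the hydroxyl into a triflate, making PhCH₂–OTf enormously more reactive.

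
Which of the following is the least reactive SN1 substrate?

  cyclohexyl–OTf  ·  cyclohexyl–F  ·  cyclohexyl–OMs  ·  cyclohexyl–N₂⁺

The skeletons are identical, so relative rate is governed entirely by leaving-group ability.
Rank by basicity of the departing species: weakest base leaves most easily.
cyclohexyl–N₂⁺ loses N₂: no meaningful conjugate acid; N₂ departs as an exceptionally stable neutral molecule
cyclohexyl–OTf loses OTf⁻: pKₐ(CF₃SO₃H (triflic acid)) ≈ -14
cyclohexyl–OMs loses OMs⁻: pKₐ(CH₃SO₃H (MsOH)) ≈ -1.9
cyclohexyl–F loses F⁻: pKₐ(HF) ≈ 3.2

cyclohexyl–F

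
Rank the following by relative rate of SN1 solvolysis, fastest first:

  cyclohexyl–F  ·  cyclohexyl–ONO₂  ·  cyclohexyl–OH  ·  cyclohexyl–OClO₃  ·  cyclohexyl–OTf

With the same alkyl group throughout, only the leaving group differentiates the rates.
Leaving-group ability tracks the stability of the departed species; conjugate-acid pKₐ is the usual yardstick (lower pKₐ → better LG).
cyclohexyl–OTf loses OTf⁻: pKₐ(CF₃SO₃H (triflic acid)) ≈ -14
cyclohexyl–OClO₃ loses ClO₄⁻: pKₐ(HClO₄) ≈ -10
cyclohexyl–ONO₂ loses NO₃⁻: pKₐ(HNO₃) ≈ -1.3
cyclohexyl–F loses F⁻: pKₐ(HF) ≈ 3.2
cyclohexyl–OH loses OH⁻: pKₐ(H₂O) ≈ 15.7

cyclohexyl–OTf > cyclohexyl–OClO₃ > cyclohexyl–ONO₂ > cyclohexyl–F > cyclohexyl–OH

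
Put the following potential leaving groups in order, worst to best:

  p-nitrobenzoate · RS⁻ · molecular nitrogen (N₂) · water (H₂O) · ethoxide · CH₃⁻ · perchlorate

CH₃⁻ < ethoxide < RS⁻ < p-nitrobenzoate < water (H₂O) < perchlorate < molecular nitrogen (N₂)

molecular nitrogen (N₂): no meaningful conjugate acid; N₂ departs as an exceptionally stable neutral molecule
perchlorate: pKₐ(HClO₄) ≈ -10
water (H₂O): pKₐ(H₃O⁺) ≈ -1.7
p-nitrobenzoate: pKₐ(p-nitrobenzoic acid) ≈ 3.4
RS⁻: pKₐ(RSH (a thiol)) ≈ 10.5
ethoxide: pKₐ(CH₃CH₂OH) ≈ 16
CH₃⁻: pKₐ(CH₄) ≈ 48
Listed from poorest to best leaving group as asked.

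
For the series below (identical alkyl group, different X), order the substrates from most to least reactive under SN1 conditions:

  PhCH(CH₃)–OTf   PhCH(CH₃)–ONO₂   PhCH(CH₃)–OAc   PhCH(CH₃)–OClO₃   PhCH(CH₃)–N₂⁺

PhCH(CH₃)–N₂⁺ > PhCH(CH₃)–OTf > PhCH(CH₃)–OClO₃ > PhCH(CH₃)–ONO₂ > PhCH(CH₃)–OAc

With the same alkyl group throughout, only the leaving group differentiates the rates.
Rank by basicity of the departing species: weakest base leaves most easily.
PhCH(CH₃)–N₂⁺ loses N₂: no meaningful conjugate acid; N₂ departs as an exceptionally stable neutral molecule
PhCH(CH₃)–OTf loses OTf⁻: pKₐ(CF₃SO₃H (triflic acid)) ≈ -14
PhCH(CH₃)–OClO₃ loses ClO₄⁻: pKₐ(HClO₄) ≈ -10
PhCH(CH₃)–ONO₂ loses NO₃⁻: pKₐ(HNO₃) ≈ -1.3
PhCH(CH₃)–OAc loses AcO⁻: pKₐ(CH₃COOH) ≈ 4.8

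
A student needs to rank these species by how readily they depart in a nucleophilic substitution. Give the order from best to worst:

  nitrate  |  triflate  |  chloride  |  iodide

triflate > iodide > chloride > nitrate

Leaving-group ability tracks the stability of the departed species; conjugate-acid pKₐ is the usual yardstick (lower pKₐ → better LG).
triflate: pKₐ(CF₃SO₃H (triflic acid)) ≈ -14
iodide: pKₐ(HI) ≈ -10
chloride: pKₐ(HCl) ≈ -7
nitrate: pKₐ(HNO₃) ≈ -1.3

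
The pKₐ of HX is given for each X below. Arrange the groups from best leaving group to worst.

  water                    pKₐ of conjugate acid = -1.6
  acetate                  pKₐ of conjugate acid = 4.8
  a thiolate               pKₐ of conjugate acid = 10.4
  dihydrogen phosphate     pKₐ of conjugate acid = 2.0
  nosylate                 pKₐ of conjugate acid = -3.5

Lower conjugate-acid pKₐ ⇒ weaker base ⇒ better leaving group.
Sorting by the given values: nosylate (-3.5), water (-1.6), dihydrogen phosphate (2.0), acetate (4.8), a thiolate (10.4).

nosylate > water > dihydrogen phosphate > acetate > a thiolate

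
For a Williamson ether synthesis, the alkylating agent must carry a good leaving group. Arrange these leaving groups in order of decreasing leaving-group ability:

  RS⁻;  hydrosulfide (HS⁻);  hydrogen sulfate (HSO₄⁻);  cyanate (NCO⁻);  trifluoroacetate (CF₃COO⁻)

hydrogen sulfate (HSO₄⁻): pKₐ(H₂SO₄) ≈ -3 — conjugate base of a strong mineral acid
trifluoroacetate (CF₃COO⁻): pKₐ(CF₃COOH) ≈ 0.2 — strongly electron-withdrawing CF₃ stabilises the carboxylate
cyanate (NCO⁻): pKₐ(HOCN) ≈ 3.5
hydrosulfide (HS⁻): pKₐ(H₂S) ≈ 7 — larger and more polarisable than the oxygen analogue
RS⁻: pKₐ(RSH (a thiol)) ≈ 10.5 — moderately basic; rarely leaves without activation

hydrogen sulfate (HSO₄⁻) > trifluoroacetate (CF₃COO⁻) > cyanate (NCO⁻) > hydrosulfide (HS⁻) > RS⁻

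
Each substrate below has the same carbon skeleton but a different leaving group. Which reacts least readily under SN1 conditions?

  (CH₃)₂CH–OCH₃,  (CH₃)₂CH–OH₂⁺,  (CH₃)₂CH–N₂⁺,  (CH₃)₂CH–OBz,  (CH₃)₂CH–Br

(CH₃)₂CH–OCH₃

The skeletons are identical, so relative rate is governed entirely by leaving-group ability.
A good leaving group is a weak base: the lower the pKₐ of its conjugate acid, the more readily it departs.
(CH₃)₂CH–N₂⁺ loses N₂: no meaningful conjugate acid; N₂ departs as an exceptionally stable neutral molecule
(CH₃)₂CH–Br loses Br⁻: pKₐ(HBr) ≈ -9
(CH₃)₂CH–OH₂⁺ loses H₂O: pKₐ(H₃O⁺) ≈ -1.7
(CH₃)₂CH–OBz loses PhCOO⁻: pKₐ(C₆H₅COOH) ≈ 4.2
(CH₃)₂CH–OCH₃ loses CH₃O⁻: pKₐ(CH₃OH) ≈ 15.5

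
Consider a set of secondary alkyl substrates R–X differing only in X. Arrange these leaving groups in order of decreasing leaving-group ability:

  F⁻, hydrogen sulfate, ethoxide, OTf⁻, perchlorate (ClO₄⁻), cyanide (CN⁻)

OTf⁻: pKₐ(CF₃SO₃H (triflic acid)) ≈ -14
perchlorate (ClO₄⁻): pKₐ(HClO₄) ≈ -10
hydrogen sulfate: pKₐ(H₂SO₄) ≈ -3
F⁻: pKₐ(HF) ≈ 3.2 — small and strongly basic; the poor halide leaving group
cyanide (CN⁻): pKₐ(HCN) ≈ 9.2 — sp carbon stabilises the charge somewhat, but still a poor LG
ethoxide: pKₐ(CH₃CH₂OH) ≈ 16 — strong base; alkoxides do not leave unassisted

OTf⁻ > perchlorate (ClO₄⁻) > hydrogen sulfate > F⁻ > cyanide (CN⁻) > ethoxide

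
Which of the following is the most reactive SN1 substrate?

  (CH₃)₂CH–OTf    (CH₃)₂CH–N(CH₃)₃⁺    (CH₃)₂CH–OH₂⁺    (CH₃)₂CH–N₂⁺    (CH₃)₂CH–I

(CH₃)₂CH–N₂⁺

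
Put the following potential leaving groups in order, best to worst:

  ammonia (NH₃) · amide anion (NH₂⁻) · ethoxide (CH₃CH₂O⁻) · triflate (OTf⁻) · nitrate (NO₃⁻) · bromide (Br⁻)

triflate (OTf⁻) > bromide (Br⁻) > nitrate (NO₃⁻) > ammonia (NH₃) > ethoxide (CH₃CH₂O⁻) > amide anion (NH₂⁻)

triflate (OTf⁻): pKₐ(CF₃SO₃H (triflic acid)) ≈ -14
bromide (Br⁻): pKₐ(HBr) ≈ -9
nitrate (NO₃⁻): pKₐ(HNO₃) ≈ -1.3
ammonia (NH₃): pKₐ(NH₄⁺) ≈ 9.2
ethoxide (CH₃CH₂O⁻): pKₐ(CH₃CH₂OH) ≈ 16
amide anion (NH₂⁻): pKₐ(NH₃) ≈ 38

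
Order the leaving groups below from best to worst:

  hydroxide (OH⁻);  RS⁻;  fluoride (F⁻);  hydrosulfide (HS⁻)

The more stable X⁻ (or X) is on its own — i.e. the weaker a base it is — the better a leaving group it makes.
fluoride (F⁻): pKₐ(HF) ≈ 3.2 — small and strongly basic; the poor halide leaving group
hydrosulfide (HS⁻): pKₐ(H₂S) ≈ 7
RS⁻: pKₐ(RSH (a thiol)) ≈ 10.5
hydroxide (OH⁻): pKₐ(H₂O) ≈ 15.7 — strong base; essentially never leaves without prior activation

fluoride (F⁻) > hydrosulfide (HS⁻) > RS⁻ > hydroxide (OH⁻)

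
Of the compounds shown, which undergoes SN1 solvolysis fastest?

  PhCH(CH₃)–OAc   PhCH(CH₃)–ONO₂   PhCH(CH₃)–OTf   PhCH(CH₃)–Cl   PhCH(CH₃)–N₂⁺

PhCH(CH₃)–N₂⁺

Same R in every case — rank the leaving groups.
A good leaving group is a weak base: the lower the pKₐ of its conjugate acid, the more readily it departs.
PhCH(CH₃)–N₂⁺ loses N₂: no meaningful conjugate acid; N₂ departs as an exceptionally stable neutral molecule
PhCH(CH₃)–OTf loses OTf⁻: pKₐ(CF₃SO₃H (triflic acid)) ≈ -14
PhCH(CH₃)–Cl loses Cl⁻: pKₐ(HCl) ≈ -7
PhCH(CH₃)–ONO₂ loses NO₃⁻: pKₐ(HNO₃) ≈ -1.3
PhCH(CH₃)–OAc loses AcO⁻: pKₐ(CH₃COOH) ≈ 4.8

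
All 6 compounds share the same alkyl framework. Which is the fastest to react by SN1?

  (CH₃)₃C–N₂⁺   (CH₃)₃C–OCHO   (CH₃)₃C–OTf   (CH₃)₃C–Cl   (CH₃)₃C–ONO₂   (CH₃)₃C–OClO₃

With the same alkyl group throughout, only the leaving group differentiates the rates.
Leaving-group ability tracks the stability of the departed species; conjugate-acid pKₐ is the usual yardstick (lower pKₐ → better LG).
(CH₃)₃C–N₂⁺ loses N₂: no meaningful conjugate acid; N₂ departs as an exceptionally stable neutral molecule
(CH₃)₃C–OTf loses OTf⁻: pKₐ(CF₃SO₃H (triflic acid)) ≈ -14
(CH₃)₃C–OClO₃ loses ClO₄⁻: pKₐ(HClO₄) ≈ -10
(CH₃)₃C–Cl loses Cl⁻: pKₐ(HCl) ≈ -7
(CH₃)₃C–ONO₂ loses NO₃⁻: pKₐ(HNO₃) ≈ -1.3
(CH₃)₃C–OCHO loses HCOO⁻: pKₐ(HCOOH) ≈ 3.8

(CH₃)₃C–N₂⁺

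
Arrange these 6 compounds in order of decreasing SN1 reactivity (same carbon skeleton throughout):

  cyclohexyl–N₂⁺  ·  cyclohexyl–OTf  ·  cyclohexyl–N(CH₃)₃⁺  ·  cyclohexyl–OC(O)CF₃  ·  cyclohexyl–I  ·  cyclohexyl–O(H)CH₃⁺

cyclohexyl–N₂⁺ > cyclohexyl–OTf > cyclohexyl–I > cyclohexyl–O(H)CH₃⁺ > cyclohexyl–OC(O)CF₃ > cyclohexyl–N(CH₃)₃⁺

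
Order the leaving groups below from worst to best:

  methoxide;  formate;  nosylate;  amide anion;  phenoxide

nosylate: pKₐ(p-O₂NC₆H₄SO₃H) ≈ -3.5 — p-nitro group further stabilises the sulfonate
formate: pKₐ(HCOOH) ≈ 3.8 — resonance-stabilised carboxylate
phenoxide: pKₐ(C₆H₅OH (phenol)) ≈ 10
methoxide: pKₐ(CH₃OH) ≈ 15.5
amide anion: pKₐ(NH₃) ≈ 38 — extremely strong base; never a leaving group
Listed from poorest to best leaving group as asked.

amide anion < methoxide < phenoxide < formate < nosylate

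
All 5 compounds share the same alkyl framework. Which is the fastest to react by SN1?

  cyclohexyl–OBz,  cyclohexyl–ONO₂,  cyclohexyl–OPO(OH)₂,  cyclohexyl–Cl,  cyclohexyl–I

Identical carbon frameworks mean the comparison reduces to leaving-group quality.
The more stable X⁻ (or X) is on its own — i.e. the weaker a base it is — the better a leaving group it makes.
cyclohexyl–I loses I⁻: pKₐ(HI) ≈ -10
cyclohexyl–Cl loses Cl⁻: pKₐ(HCl) ≈ -7
cyclohexyl–ONO₂ loses NO₃⁻: pKₐ(HNO₃) ≈ -1.3
cyclohexyl–OPO(OH)₂ loses H₂PO₄⁻: pKₐ(H₃PO₄) ≈ 2.1
cyclohexyl–OBz loses PhCOO⁻: pKₐ(C₆H₅COOH) ≈ 4.2

cyclohexyl–I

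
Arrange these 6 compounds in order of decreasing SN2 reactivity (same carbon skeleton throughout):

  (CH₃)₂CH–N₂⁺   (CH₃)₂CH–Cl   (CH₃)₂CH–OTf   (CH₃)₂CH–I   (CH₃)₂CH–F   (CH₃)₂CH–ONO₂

(CH₃)₂CH–N₂⁺ > (CH₃)₂CH–OTf > (CH₃)₂CH–I > (CH₃)₂CH–Cl > (CH₃)₂CH–ONO₂ > (CH₃)₂CH–F

The skeletons are identical, so relative rate is governed entirely by leaving-group ability.
Rank by basicity of the departing species: weakest base leaves most easily.
(CH₃)₂CH–N₂⁺ loses N₂: no meaningful conjugate acid; N₂ departs as an exceptionally stable neutral molecule
(CH₃)₂CH–OTf loses OTf⁻: pKₐ(CF₃SO₃H (triflic acid)) ≈ -14
(CH₃)₂CH–I loses I⁻: pKₐ(HI) ≈ -10
(CH₃)₂CH–Cl loses Cl⁻: pKₐ(HCl) ≈ -7
(CH₃)₂CH–ONO₂ loses NO₃⁻: pKₐ(HNO₃) ≈ -1.3
(CH₃)₂CH–F loses F⁻: pKₐ(HF) ≈ 3.2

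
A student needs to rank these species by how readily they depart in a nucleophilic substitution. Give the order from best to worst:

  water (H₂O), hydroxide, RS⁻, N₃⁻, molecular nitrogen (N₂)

molecular nitrogen (N₂) > water (H₂O) > N₃⁻ > RS⁻ > hydroxide

The more stable X⁻ (or X) is on its own — i.e. the weaker a base it is — the better a leaving group it makes.
molecular nitrogen (N₂): no meaningful conjugate acid; N₂ departs as an exceptionally stable neutral molecule
water (H₂O): pKₐ(H₃O⁺) ≈ -1.7
N₃⁻: pKₐ(HN₃) ≈ 4.7
RS⁻: pKₐ(RSH (a thiol)) ≈ 10.5
hydroxide: pKₐ(H₂O) ≈ 15.7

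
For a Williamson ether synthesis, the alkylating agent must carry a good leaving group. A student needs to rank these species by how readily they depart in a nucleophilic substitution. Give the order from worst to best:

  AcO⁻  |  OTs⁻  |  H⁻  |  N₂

The more stable X⁻ (or X) is on its own — i.e. the weaker a base it is — the better a leaving group it makes.
N₂: no meaningful conjugate acid; N₂ departs as an exceptionally stable neutral molecule
OTs⁻: pKₐ(p-CH₃C₆H₄SO₃H (TsOH)) ≈ -2.8 — resonance-delocalised arenesulfonate
AcO⁻: pKₐ(CH₃COOH) ≈ 4.8 — resonance-stabilised but still a weak base
H⁻: pKₐ(H₂) ≈ 36 — extremely strong base; leaves only in special hydride-transfer contexts
The question asks for worst first, so the sequence is read in increasing leaving-group ability.

H⁻ < AcO⁻ < OTs⁻ < N₂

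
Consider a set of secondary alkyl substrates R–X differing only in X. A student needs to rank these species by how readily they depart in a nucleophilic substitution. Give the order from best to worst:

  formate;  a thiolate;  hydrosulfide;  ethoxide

formate > hydrosulfide > a thiolate > ethoxide

Rank by basicity of the departing species: weakest base leaves most easily.
formate: pKₐ(HCOOH) ≈ 3.8
hydrosulfide: pKₐ(H₂S) ≈ 7
a thiolate: pKₐ(RSH (a thiol)) ≈ 10.5
ethoxide: pKₐ(CH₃CH₂OH) ≈ 16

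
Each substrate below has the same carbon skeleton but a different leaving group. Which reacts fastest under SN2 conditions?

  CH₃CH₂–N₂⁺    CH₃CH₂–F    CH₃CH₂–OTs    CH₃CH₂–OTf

Same R in every case — rank the leaving groups.
A good leaving group is a weak base: the lower the pKₐ of its conjugate acid, the more readily it departs.
CH₃CH₂–N₂⁺ loses N₂: no meaningful conjugate acid; N₂ departs as an exceptionally stable neutral molecule
CH₃CH₂–OTf loses OTf⁻: pKₐ(CF₃SO₃H (triflic acid)) ≈ -14
CH₃CH₂–OTs loses OTs⁻: pKₐ(p-CH₃C₆H₄SO₃H (TsOH)) ≈ -2.8
CH₃CH₂–F loses F⁻: pKₐ(HF) ≈ 3.2

CH₃CH₂–N₂⁺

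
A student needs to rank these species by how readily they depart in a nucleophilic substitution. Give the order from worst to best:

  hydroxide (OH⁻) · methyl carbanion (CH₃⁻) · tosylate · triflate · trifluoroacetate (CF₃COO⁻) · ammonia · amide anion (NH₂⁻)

The more stable X⁻ (or X) is on its own — i.e. the weaker a base it is — the better a leaving group it makes.
triflate: pKₐ(CF₃SO₃H (triflic acid)) ≈ -14
tosylate: pKₐ(p-CH₃C₆H₄SO₃H (TsOH)) ≈ -2.8
trifluoroacetate (CF₃COO⁻): pKₐ(CF₃COOH) ≈ 0.2
ammonia: pKₐ(NH₄⁺) ≈ 9.2
hydroxide (OH⁻): pKₐ(H₂O) ≈ 15.7
amide anion (NH₂⁻): pKₐ(NH₃) ≈ 38
methyl carbanion (CH₃⁻): pKₐ(CH₄) ≈ 48
Reversing gives the worst-to-best order requested.

methyl carbanion (CH₃⁻) < amide anion (NH₂⁻) < hydroxide (OH⁻) < ammonia < trifluoroacetate (CF₃COO⁻) < tosylate < triflate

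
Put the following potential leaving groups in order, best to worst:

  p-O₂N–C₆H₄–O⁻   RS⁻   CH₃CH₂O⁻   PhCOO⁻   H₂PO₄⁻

H₂PO₄⁻ > PhCOO⁻ > p-O₂N–C₆H₄–O⁻ > RS⁻ > CH₃CH₂O⁻

A good leaving group is a weak base: the lower the pKₐ of its conjugate acid, the more readily it departs.
H₂PO₄⁻: pKₐ(H₃PO₄) ≈ 2.1
PhCOO⁻: pKₐ(C₆H₅COOH) ≈ 4.2
p-O₂N–C₆H₄–O⁻: pKₐ(p-nitrophenol) ≈ 7.2
RS⁻: pKₐ(RSH (a thiol)) ≈ 10.5
CH₃CH₂O⁻: pKₐ(CH₃CH₂OH) ≈ 16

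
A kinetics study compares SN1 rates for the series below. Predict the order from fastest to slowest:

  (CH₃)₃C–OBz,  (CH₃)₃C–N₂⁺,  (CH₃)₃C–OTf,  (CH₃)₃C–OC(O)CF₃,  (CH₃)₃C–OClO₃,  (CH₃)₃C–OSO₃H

(CH₃)₃C–N₂⁺ > (CH₃)₃C–OTf > (CH₃)₃C–OClO₃ > (CH₃)₃C–OSO₃H > (CH₃)₃C–OC(O)CF₃ > (CH₃)₃C–OBz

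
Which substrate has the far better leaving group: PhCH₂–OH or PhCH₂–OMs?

PhCH₂–OMs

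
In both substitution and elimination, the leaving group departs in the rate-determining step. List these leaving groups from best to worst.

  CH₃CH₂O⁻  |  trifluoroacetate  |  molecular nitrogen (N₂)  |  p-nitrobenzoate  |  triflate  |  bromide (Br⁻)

molecular nitrogen (N₂) > triflate > bromide (Br⁻) > trifluoroacetate > p-nitrobenzoate > CH₃CH₂O⁻

Rank by basicity of the departing species: weakest base leaves most easily.
molecular nitrogen (N₂): no meaningful conjugate acid; N₂ departs as an exceptionally stable neutral molecule
triflate: pKₐ(CF₃SO₃H (triflic acid)) ≈ -14 — charge spread over three oxygens and a CF₃ group; the premier leaving group in synthesis
bromide (Br⁻): pKₐ(HBr) ≈ -9
trifluoroacetate: pKₐ(CF₃COOH) ≈ 0.2
p-nitrobenzoate: pKₐ(p-nitrobenzoic acid) ≈ 3.4
CH₃CH₂O⁻: pKₐ(CH₃CH₂OH) ≈ 16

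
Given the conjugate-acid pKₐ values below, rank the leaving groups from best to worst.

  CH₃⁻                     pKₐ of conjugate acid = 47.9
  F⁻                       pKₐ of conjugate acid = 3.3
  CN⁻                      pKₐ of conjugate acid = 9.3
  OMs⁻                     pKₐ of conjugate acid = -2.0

OMs⁻ > F⁻ > CN⁻ > CH₃⁻

Lower conjugate-acid pKₐ ⇒ weaker base ⇒ better leaving group.
Sorting by the given values: OMs⁻ (-2.0), F⁻ (3.3), CN⁻ (9.3), CH₃⁻ (47.9).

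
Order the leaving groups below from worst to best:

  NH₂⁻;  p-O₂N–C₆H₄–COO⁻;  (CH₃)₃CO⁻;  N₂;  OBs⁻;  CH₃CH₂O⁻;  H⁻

Leaving-group ability tracks the stability of the departed species; conjugate-acid pKₐ is the usual yardstick (lower pKₐ → better LG).
N₂: no meaningful conjugate acid; N₂ departs as an exceptionally stable neutral molecule
OBs⁻: pKₐ(p-BrC₆H₄SO₃H) ≈ -2.8
p-O₂N–C₆H₄–COO⁻: pKₐ(p-nitrobenzoic acid) ≈ 3.4
CH₃CH₂O⁻: pKₐ(CH₃CH₂OH) ≈ 16
(CH₃)₃CO⁻: pKₐ(t-BuOH) ≈ 18
H⁻: pKₐ(H₂) ≈ 36
NH₂⁻: pKₐ(NH₃) ≈ 38
The question asks for worst first, so the sequence is read in increasing leaving-group ability.

NH₂⁻ < H⁻ < (CH₃)₃CO⁻ < CH₃CH₂O⁻ < p-O₂N–C₆H₄–COO⁻ < OBs⁻ < N₂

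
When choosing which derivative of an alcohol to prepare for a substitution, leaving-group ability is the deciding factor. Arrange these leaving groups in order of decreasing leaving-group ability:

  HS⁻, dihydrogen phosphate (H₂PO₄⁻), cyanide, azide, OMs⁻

OMs⁻ > dihydrogen phosphate (H₂PO₄⁻) > azide > HS⁻ > cyanide

OMs⁻: pKₐ(CH₃SO₃H (MsOH)) ≈ -1.9 — resonance-delocalised alkanesulfonate
dihydrogen phosphate (H₂PO₄⁻): pKₐ(H₃PO₄) ≈ 2.1 — moderate base; biological leaving group after further activation
azide: pKₐ(HN₃) ≈ 4.7 — linear, resonance-stabilised
HS⁻: pKₐ(H₂S) ≈ 7 — larger and more polarisable than the oxygen analogue
cyanide: pKₐ(HCN) ≈ 9.2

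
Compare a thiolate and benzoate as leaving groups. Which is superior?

benzoate is the better leaving group.
pKₐ(C₆H₅COOH) ≈ 4.2 versus pKₐ(RSH (a thiol)) ≈ 10.5: benzoate is the much weaker base.
Aryl carboxylate.

benzoate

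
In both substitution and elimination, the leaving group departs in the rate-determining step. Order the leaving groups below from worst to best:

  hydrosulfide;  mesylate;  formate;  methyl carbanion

methyl carbanion < hydrosulfide < formate < mesylate

The more stable X⁻ (or X) is on its own — i.e. the weaker a base it is — the better a leaving group it makes.
mesylate: pKₐ(CH₃SO₃H (MsOH)) ≈ -1.9 — resonance-delocalised alkanesulfonate
formate: pKₐ(HCOOH) ≈ 3.8 — resonance-stabilised carboxylate
hydrosulfide: pKₐ(H₂S) ≈ 7
methyl carbanion: pKₐ(CH₄) ≈ 48 — unstabilised carbanion; the worst conceivable leaving group
Reversing gives the worst-to-best order requested.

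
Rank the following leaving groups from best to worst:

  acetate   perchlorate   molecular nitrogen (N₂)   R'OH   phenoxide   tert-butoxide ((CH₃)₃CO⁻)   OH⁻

molecular nitrogen (N₂) > perchlorate > R'OH > acetate > phenoxide > OH⁻ > tert-butoxide ((CH₃)₃CO⁻)

Rank by basicity of the departing species: weakest base leaves most easily.
molecular nitrogen (N₂): no meaningful conjugate acid; N₂ departs as an exceptionally stable neutral molecule
perchlorate: pKₐ(HClO₄) ≈ -10 — extremely weak base; rarely used for safety reasons
R'OH: pKₐ(R'OH₂⁺) ≈ -2.4 — neutral; leaves from a protonated ether (an oxonium ion, R–O(H)R'⁺)
acetate: pKₐ(CH₃COOH) ≈ 4.8
phenoxide: pKₐ(C₆H₅OH (phenol)) ≈ 10 — resonance into the ring helps, but still a poor LG
OH⁻: pKₐ(H₂O) ≈ 15.7 — strong base; essentially never leaves without prior activation
tert-butoxide ((CH₃)₃CO⁻): pKₐ(t-BuOH) ≈ 18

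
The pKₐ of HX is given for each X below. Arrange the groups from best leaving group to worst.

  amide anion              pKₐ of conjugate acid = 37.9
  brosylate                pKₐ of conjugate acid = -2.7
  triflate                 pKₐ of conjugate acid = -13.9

Lower conjugate-acid pKₐ ⇒ weaker base ⇒ better leaving group.
Sorting by the given values: triflate (-13.9), brosylate (-2.7), amide anion (37.9).

triflate > brosylate > amide anion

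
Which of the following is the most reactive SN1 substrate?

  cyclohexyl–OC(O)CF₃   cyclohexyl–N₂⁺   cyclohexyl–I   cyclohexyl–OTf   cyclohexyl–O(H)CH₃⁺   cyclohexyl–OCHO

Identical carbon frameworks mean the comparison reduces to leaving-group quality.
Leaving-group ability tracks the stability of the departed species; conjugate-acid pKₐ is the usual yardstick (lower pKₐ → better LG).
cyclohexyl–N₂⁺ loses N₂: no meaningful conjugate acid; N₂ departs as an exceptionally stable neutral molecule
cyclohexyl–OTf loses OTf⁻: pKₐ(CF₃SO₃H (triflic acid)) ≈ -14
cyclohexyl–I loses I⁻: pKₐ(HI) ≈ -10
cyclohexyl–O(H)CH₃⁺ loses R'OH: pKₐ(R'OH₂⁺) ≈ -2.4
cyclohexyl–OC(O)CF₃ loses CF₃COO⁻: pKₐ(CF₃COOH) ≈ 0.2
cyclohexyl–OCHO loses HCOO⁻: pKₐ(HCOOH) ≈ 3.8

cyclohexyl–N₂⁺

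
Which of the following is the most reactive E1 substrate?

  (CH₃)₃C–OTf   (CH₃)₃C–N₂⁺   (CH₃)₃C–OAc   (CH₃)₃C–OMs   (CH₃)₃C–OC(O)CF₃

Identical carbon frameworks mean the comparison reduces to leaving-group quality.
Leaving-group ability tracks the stability of the departed species; conjugate-acid pKₐ is the usual yardstick (lower pKₐ → better LG).
(CH₃)₃C–N₂⁺ loses N₂: no meaningful conjugate acid; N₂ departs as an exceptionally stable neutral molecule
(CH₃)₃C–OTf loses OTf⁻: pKₐ(CF₃SO₃H (triflic acid)) ≈ -14
(CH₃)₃C–OMs loses OMs⁻: pKₐ(CH₃SO₃H (MsOH)) ≈ -1.9
(CH₃)₃C–OC(O)CF₃ loses CF₃COO⁻: pKₐ(CF₃COOH) ≈ 0.2
(CH₃)₃C–OAc loses AcO⁻: pKₐ(CH₃COOH) ≈ 4.8

(CH₃)₃C–N₂⁺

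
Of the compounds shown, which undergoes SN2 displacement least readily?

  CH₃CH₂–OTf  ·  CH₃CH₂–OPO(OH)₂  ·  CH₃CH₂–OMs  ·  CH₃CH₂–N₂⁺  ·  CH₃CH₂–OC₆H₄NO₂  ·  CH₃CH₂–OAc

CH₃CH₂–OC₆H₄NO₂

The skeletons are identical, so relative rate is governed entirely by leaving-group ability.
Leaving-group ability tracks the stability of the departed species; conjugate-acid pKₐ is the usual yardstick (lower pKₐ → better LG).
CH₃CH₂–N₂⁺ loses N₂: no meaningful conjugate acid; N₂ departs as an exceptionally stable neutral molecule
CH₃CH₂–OTf loses OTf⁻: pKₐ(CF₃SO₃H (triflic acid)) ≈ -14
CH₃CH₂–OMs loses OMs⁻: pKₐ(CH₃SO₃H (MsOH)) ≈ -1.9
CH₃CH₂–OPO(OH)₂ loses H₂PO₄⁻: pKₐ(H₃PO₄) ≈ 2.1
CH₃CH₂–OAc loses AcO⁻: pKₐ(CH₃COOH) ≈ 4.8
CH₃CH₂–OC₆H₄NO₂ loses p-O₂N–C₆H₄–O⁻: pKₐ(p-nitrophenol) ≈ 7.2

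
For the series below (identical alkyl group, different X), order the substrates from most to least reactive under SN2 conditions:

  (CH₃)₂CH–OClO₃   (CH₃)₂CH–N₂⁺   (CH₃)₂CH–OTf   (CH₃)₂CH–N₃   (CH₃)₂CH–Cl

(CH₃)₂CH–N₂⁺ > (CH₃)₂CH–OTf > (CH₃)₂CH–OClO₃ > (CH₃)₂CH–Cl > (CH₃)₂CH–N₃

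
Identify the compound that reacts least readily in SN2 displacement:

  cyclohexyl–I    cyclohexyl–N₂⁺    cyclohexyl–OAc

cyclohexyl–OAc

The skeletons are identical, so relative rate is governed entirely by leaving-group ability.
Rank by basicity of the departing species: weakest base leaves most easily.
cyclohexyl–N₂⁺ loses N₂: no meaningful conjugate acid; N₂ departs as an exceptionally stable neutral molecule
cyclohexyl–I loses I⁻: pKₐ(HI) ≈ -10
cyclohexyl–OAc loses AcO⁻: pKₐ(CH₃COOH) ≈ 4.8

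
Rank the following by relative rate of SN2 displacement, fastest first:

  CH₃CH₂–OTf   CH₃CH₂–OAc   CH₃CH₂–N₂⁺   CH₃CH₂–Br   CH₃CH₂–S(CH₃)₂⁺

CH₃CH₂–N₂⁺ > CH₃CH₂–OTf > CH₃CH₂–Br > CH₃CH₂–S(CH₃)₂⁺ > CH₃CH₂–OAc

The skeletons are identical, so relative rate is governed entirely by leaving-group ability.
A good leaving group is a weak base: the lower the pKₐ of its conjugate acid, the more readily it departs.
CH₃CH₂–N₂⁺ loses N₂: no meaningful conjugate acid; N₂ departs as an exceptionally stable neutral molecule
CH₃CH₂–OTf loses OTf⁻: pKₐ(CF₃SO₃H (triflic acid)) ≈ -14
CH₃CH₂–Br loses Br⁻: pKₐ(HBr) ≈ -9
CH₃CH₂–S(CH₃)₂⁺ loses SR'₂: pKₐ(R'₂SH⁺) ≈ -7
CH₃CH₂–OAc loses AcO⁻: pKₐ(CH₃COOH) ≈ 4.8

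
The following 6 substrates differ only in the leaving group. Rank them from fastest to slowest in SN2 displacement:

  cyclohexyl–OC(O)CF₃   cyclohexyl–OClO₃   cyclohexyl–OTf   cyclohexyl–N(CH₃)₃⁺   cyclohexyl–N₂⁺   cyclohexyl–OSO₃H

cyclohexyl–N₂⁺ > cyclohexyl–OTf > cyclohexyl–OClO₃ > cyclohexyl–OSO₃H > cyclohexyl–OC(O)CF₃ > cyclohexyl–N(CH₃)₃⁺

Same R in every case — rank the leaving groups.
The more stable X⁻ (or X) is on its own — i.e. the weaker a base it is — the better a leaving group it makes.
cyclohexyl–N₂⁺ loses N₂: no meaningful conjugate acid; N₂ departs as an exceptionally stable neutral molecule
cyclohexyl–OTf loses OTf⁻: pKₐ(CF₃SO₃H (triflic acid)) ≈ -14
cyclohexyl–OClO₃ loses ClO₄⁻: pKₐ(HClO₄) ≈ -10
cyclohexyl–OSO₃H loses HSO₄⁻: pKₐ(H₂SO₄) ≈ -3
cyclohexyl–OC(O)CF₃ loses CF₃COO⁻: pKₐ(CF₃COOH) ≈ 0.2
cyclohexyl–N(CH₃)₃⁺ loses NR'₃: pKₐ(R'₃NH⁺) ≈ 10.7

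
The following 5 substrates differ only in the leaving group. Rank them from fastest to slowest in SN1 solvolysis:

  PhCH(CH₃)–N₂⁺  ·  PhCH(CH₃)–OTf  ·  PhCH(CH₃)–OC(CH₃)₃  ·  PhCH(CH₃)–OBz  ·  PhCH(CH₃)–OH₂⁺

With the same alkyl group throughout, only the leaving group differentiates the rates.
Rank by basicity of the departing species: weakest base leaves most easily.
PhCH(CH₃)–N₂⁺ loses N₂: no meaningful conjugate acid; N₂ departs as an exceptionally stable neutral molecule
PhCH(CH₃)–OTf loses OTf⁻: pKₐ(CF₃SO₃H (triflic acid)) ≈ -14
PhCH(CH₃)–OH₂⁺ loses H₂O: pKₐ(H₃O⁺) ≈ -1.7
PhCH(CH₃)–OBz loses PhCOO⁻: pKₐ(C₆H₅COOH) ≈ 4.2
PhCH(CH₃)–OC(CH₃)₃ loses (CH₃)₃CO⁻: pKₐ(t-BuOH) ≈ 18

PhCH(CH₃)–N₂⁺ > PhCH(CH₃)–OTf > PhCH(CH₃)–OH₂⁺ > PhCH(CH₃)–OBz > PhCH(CH₃)–OC(CH₃)₃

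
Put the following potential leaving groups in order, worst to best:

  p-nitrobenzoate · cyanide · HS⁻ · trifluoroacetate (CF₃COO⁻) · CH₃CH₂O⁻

CH₃CH₂O⁻ < cyanide < HS⁻ < p-nitrobenzoate < trifluoroacetate (CF₃COO⁻)

The more stable X⁻ (or X) is on its own — i.e. the weaker a base it is — the better a leaving group it makes.
trifluoroacetate (CF₃COO⁻): pKₐ(CF₃COOH) ≈ 0.2 — strongly electron-withdrawing CF₃ stabilises the carboxylate
p-nitrobenzoate: pKₐ(p-nitrobenzoic acid) ≈ 3.4
HS⁻: pKₐ(H₂S) ≈ 7
cyanide: pKₐ(HCN) ≈ 9.2 — sp carbon stabilises the charge somewhat, but still a poor LG
CH₃CH₂O⁻: pKₐ(CH₃CH₂OH) ≈ 16 — strong base; alkoxides do not leave unassisted
Reversing gives the worst-to-best order requested.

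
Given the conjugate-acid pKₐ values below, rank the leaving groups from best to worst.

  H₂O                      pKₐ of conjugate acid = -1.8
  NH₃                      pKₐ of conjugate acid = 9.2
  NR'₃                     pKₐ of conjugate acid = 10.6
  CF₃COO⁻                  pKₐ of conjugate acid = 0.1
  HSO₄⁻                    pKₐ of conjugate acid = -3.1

HSO₄⁻ > H₂O > CF₃COO⁻ > NH₃ > NR'₃

Lower conjugate-acid pKₐ ⇒ weaker base ⇒ better leaving group.
Sorting by the given values: HSO₄⁻ (-3.1), H₂O (-1.8), CF₃COO⁻ (0.1), NH₃ (9.2), NR'₃ (10.6).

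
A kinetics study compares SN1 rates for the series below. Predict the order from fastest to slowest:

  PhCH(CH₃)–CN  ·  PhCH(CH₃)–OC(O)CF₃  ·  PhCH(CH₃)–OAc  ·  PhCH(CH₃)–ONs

Identical carbon frameworks mean the comparison reduces to leaving-group quality.
The more stable X⁻ (or X) is on its own — i.e. the weaker a base it is — the better a leaving group it makes.
PhCH(CH₃)–ONs loses ONs⁻: pKₐ(p-O₂NC₆H₄SO₃H) ≈ -3.5
PhCH(CH₃)–OC(O)CF₃ loses CF₃COO⁻: pKₐ(CF₃COOH) ≈ 0.2
PhCH(CH₃)–OAc loses AcO⁻: pKₐ(CH₃COOH) ≈ 4.8
PhCH(CH₃)–CN loses CN⁻: pKₐ(HCN) ≈ 9.2

PhCH(CH₃)–ONs > PhCH(CH₃)–OC(O)CF₃ > PhCH(CH₃)–OAc > PhCH(CH₃)–CN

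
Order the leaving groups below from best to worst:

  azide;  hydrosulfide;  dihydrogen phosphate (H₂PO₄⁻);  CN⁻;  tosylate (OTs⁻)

tosylate (OTs⁻) > dihydrogen phosphate (H₂PO₄⁻) > azide > hydrosulfide > CN⁻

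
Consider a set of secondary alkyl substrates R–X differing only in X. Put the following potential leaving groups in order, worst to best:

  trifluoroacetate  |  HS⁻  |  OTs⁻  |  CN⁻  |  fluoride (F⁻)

OTs⁻: pKₐ(p-CH₃C₆H₄SO₃H (TsOH)) ≈ -2.8
trifluoroacetate: pKₐ(CF₃COOH) ≈ 0.2
fluoride (F⁻): pKₐ(HF) ≈ 3.2 — small and strongly basic; the poor halide leaving group
HS⁻: pKₐ(H₂S) ≈ 7 — larger and more polarisable than the oxygen analogue
CN⁻: pKₐ(HCN) ≈ 9.2
Reversing gives the worst-to-best order requested.

CN⁻ < HS⁻ < fluoride (F⁻) < trifluoroacetate < OTs⁻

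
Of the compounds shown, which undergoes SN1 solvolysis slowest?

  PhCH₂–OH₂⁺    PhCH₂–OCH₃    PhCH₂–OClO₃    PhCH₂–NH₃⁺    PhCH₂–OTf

PhCH₂–OCH₃

With the same alkyl group throughout, only the leaving group differentiates the rates.
The more stable X⁻ (or X) is on its own — i.e. the weaker a base it is — the better a leaving group it makes.
PhCH₂–OTf loses OTf⁻: pKₐ(CF₃SO₃H (triflic acid)) ≈ -14
PhCH₂–OClO₃ loses ClO₄⁻: pKₐ(HClO₄) ≈ -10
PhCH₂–OH₂⁺ loses H₂O: pKₐ(H₃O⁺) ≈ -1.7
PhCH₂–NH₃⁺ loses NH₃: pKₐ(NH₄⁺) ≈ 9.2
PhCH₂–OCH₃ loses CH₃O⁻: pKₐ(CH₃OH) ≈ 15.5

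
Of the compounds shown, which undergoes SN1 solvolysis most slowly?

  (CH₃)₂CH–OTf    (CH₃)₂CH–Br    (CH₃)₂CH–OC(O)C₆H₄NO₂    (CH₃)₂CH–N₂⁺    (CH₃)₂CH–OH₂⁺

Same R in every case — rank the leaving groups.
Rank by basicity of the departing species: weakest base leaves most easily.
(CH₃)₂CH–N₂⁺ loses N₂: no meaningful conjugate acid; N₂ departs as an exceptionally stable neutral molecule
(CH₃)₂CH–OTf loses OTf⁻: pKₐ(CF₃SO₃H (triflic acid)) ≈ -14
(CH₃)₂CH–Br loses Br⁻: pKₐ(HBr) ≈ -9
(CH₃)₂CH–OH₂⁺ loses H₂O: pKₐ(H₃O⁺) ≈ -1.7
(CH₃)₂CH–OC(O)C₆H₄NO₂ loses p-O₂N–C₆H₄–COO⁻: pKₐ(p-nitrobenzoic acid) ≈ 3.4

(CH₃)₂CH–OC(O)C₆H₄NO₂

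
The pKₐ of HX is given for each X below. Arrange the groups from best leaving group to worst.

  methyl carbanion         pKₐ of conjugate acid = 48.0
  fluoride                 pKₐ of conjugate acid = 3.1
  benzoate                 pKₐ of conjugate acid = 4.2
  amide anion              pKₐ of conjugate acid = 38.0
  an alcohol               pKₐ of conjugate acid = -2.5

Lower conjugate-acid pKₐ ⇒ weaker base ⇒ better leaving group.
Sorting by the given values: an alcohol (-2.5), fluoride (3.1), benzoate (4.2), amide anion (38.0), methyl carbanion (48.0).

an alcohol > fluoride > benzoate > amide anion > methyl carbanion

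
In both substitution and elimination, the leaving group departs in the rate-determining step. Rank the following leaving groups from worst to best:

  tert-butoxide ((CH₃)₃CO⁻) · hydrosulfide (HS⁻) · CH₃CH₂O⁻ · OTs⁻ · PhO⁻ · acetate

tert-butoxide ((CH₃)₃CO⁻) < CH₃CH₂O⁻ < PhO⁻ < hydrosulfide (HS⁻) < acetate < OTs⁻

Rank by basicity of the departing species: weakest base leaves most easily.
OTs⁻: pKₐ(p-CH₃C₆H₄SO₃H (TsOH)) ≈ -2.8
acetate: pKₐ(CH₃COOH) ≈ 4.8
hydrosulfide (HS⁻): pKₐ(H₂S) ≈ 7
PhO⁻: pKₐ(C₆H₅OH (phenol)) ≈ 10
CH₃CH₂O⁻: pKₐ(CH₃CH₂OH) ≈ 16
tert-butoxide ((CH₃)₃CO⁻): pKₐ(t-BuOH) ≈ 18
Reversing gives the worst-to-best order requested.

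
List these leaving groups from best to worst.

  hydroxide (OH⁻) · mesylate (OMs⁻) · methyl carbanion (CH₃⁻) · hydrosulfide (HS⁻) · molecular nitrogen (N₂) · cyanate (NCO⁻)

Leaving-group ability tracks the stability of the departed species; conjugate-acid pKₐ is the usual yardstick (lower pKₐ → better LG).
molecular nitrogen (N₂): no meaningful conjugate acid; N₂ departs as an exceptionally stable neutral molecule
mesylate (OMs⁻): pKₐ(CH₃SO₃H (MsOH)) ≈ -1.9 — resonance-delocalised alkanesulfonate
cyanate (NCO⁻): pKₐ(HOCN) ≈ 3.5
hydrosulfide (HS⁻): pKₐ(H₂S) ≈ 7 — larger and more polarisable than the oxygen analogue
hydroxide (OH⁻): pKₐ(H₂O) ≈ 15.7 — strong base; essentially never leaves without prior activation
methyl carbanion (CH₃⁻): pKₐ(CH₄) ≈ 48 — unstabilised carbanion; the worst conceivable leaving group

molecular nitrogen (N₂) > mesylate (OMs⁻) > cyanate (NCO⁻) > hydrosulfide (HS⁻) > hydroxide (OH⁻) > methyl carbanion (CH₃⁻)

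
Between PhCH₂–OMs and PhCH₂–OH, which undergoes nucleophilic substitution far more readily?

From PhCH₂–OH the departing group would be OH⁻ (pKₐ(H₂O) ≈ 15.7). Strong base; essentially never leaves without prior activation.
From PhCH₂–OMs the leaving group is OMs⁻ (pKₐ(CH₃SO₃H (MsOH)) ≈ -1.9). Resonance-delocalised alkanesulfonate.
(In practice PhCH₂–OMs is made from PhCH₂–OH by treatment with MsCl / Et₃N, converting the hydroxyl into a mesylate.)

PhCH₂–OMs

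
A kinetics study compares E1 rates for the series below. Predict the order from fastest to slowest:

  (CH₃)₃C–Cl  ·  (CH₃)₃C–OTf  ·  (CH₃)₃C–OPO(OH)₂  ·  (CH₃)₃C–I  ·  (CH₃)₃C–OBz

(CH₃)₃C–OTf > (CH₃)₃C–I > (CH₃)₃C–Cl > (CH₃)₃C–OPO(OH)₂ > (CH₃)₃C–OBz

With the same alkyl group throughout, only the leaving group differentiates the rates.
A good leaving group is a weak base: the lower the pKₐ of its conjugate acid, the more readily it departs.
(CH₃)₃C–OTf loses OTf⁻: pKₐ(CF₃SO₃H (triflic acid)) ≈ -14
(CH₃)₃C–I loses I⁻: pKₐ(HI) ≈ -10
(CH₃)₃C–Cl loses Cl⁻: pKₐ(HCl) ≈ -7
(CH₃)₃C–OPO(OH)₂ loses H₂PO₄⁻: pKₐ(H₃PO₄) ≈ 2.1
(CH₃)₃C–OBz loses PhCOO⁻: pKₐ(C₆H₅COOH) ≈ 4.2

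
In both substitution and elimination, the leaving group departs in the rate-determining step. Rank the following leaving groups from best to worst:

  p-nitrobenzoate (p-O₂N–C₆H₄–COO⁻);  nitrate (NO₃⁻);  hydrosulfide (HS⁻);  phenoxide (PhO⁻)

Rank by basicity of the departing species: weakest base leaves most easily.
nitrate (NO₃⁻): pKₐ(HNO₃) ≈ -1.3
p-nitrobenzoate (p-O₂N–C₆H₄–COO⁻): pKₐ(p-nitrobenzoic acid) ≈ 3.4
hydrosulfide (HS⁻): pKₐ(H₂S) ≈ 7
phenoxide (PhO⁻): pKₐ(C₆H₅OH (phenol)) ≈ 10

nitrate (NO₃⁻) > p-nitrobenzoate (p-O₂N–C₆H₄–COO⁻) > hydrosulfide (HS⁻) > phenoxide (PhO⁻)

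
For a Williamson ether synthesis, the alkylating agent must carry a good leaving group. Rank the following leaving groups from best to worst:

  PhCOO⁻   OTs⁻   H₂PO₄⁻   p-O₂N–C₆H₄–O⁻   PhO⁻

OTs⁻ > H₂PO₄⁻ > PhCOO⁻ > p-O₂N–C₆H₄–O⁻ > PhO⁻

A good leaving group is a weak base: the lower the pKₐ of its conjugate acid, the more readily it departs.
OTs⁻: pKₐ(p-CH₃C₆H₄SO₃H (TsOH)) ≈ -2.8
H₂PO₄⁻: pKₐ(H₃PO₄) ≈ 2.1
PhCOO⁻: pKₐ(C₆H₅COOH) ≈ 4.2
p-O₂N–C₆H₄–O⁻: pKₐ(p-nitrophenol) ≈ 7.2
PhO⁻: pKₐ(C₆H₅OH (phenol)) ≈ 10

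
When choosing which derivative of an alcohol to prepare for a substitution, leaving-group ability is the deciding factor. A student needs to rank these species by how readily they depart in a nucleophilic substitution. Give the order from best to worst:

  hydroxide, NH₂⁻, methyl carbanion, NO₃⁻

NO₃⁻ > hydroxide > NH₂⁻ > methyl carbanion

Leaving-group ability tracks the stability of the departed species; conjugate-acid pKₐ is the usual yardstick (lower pKₐ → better LG).
NO₃⁻: pKₐ(HNO₃) ≈ -1.3 — resonance-delocalised over three oxygens
hydroxide: pKₐ(H₂O) ≈ 15.7 — strong base; essentially never leaves without prior activation
NH₂⁻: pKₐ(NH₃) ≈ 38
methyl carbanion: pKₐ(CH₄) ≈ 48 — unstabilised carbanion; the worst conceivable leaving group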